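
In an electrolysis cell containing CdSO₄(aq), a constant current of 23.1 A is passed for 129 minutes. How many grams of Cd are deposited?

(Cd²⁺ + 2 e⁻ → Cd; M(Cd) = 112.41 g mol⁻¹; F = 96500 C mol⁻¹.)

104 g

Q = I·t = 23.10 A × 7740.0 s = 178800 C.
n(e⁻) = Q/F = 178800 / 96500 = 1.853 mol.
Cd²⁺ + 2 e⁻ → Cd, so n(Cd) = n(e⁻)/2 = 0.9264 mol.
m = n·M = 0.9264 × 112.41 = 104 g.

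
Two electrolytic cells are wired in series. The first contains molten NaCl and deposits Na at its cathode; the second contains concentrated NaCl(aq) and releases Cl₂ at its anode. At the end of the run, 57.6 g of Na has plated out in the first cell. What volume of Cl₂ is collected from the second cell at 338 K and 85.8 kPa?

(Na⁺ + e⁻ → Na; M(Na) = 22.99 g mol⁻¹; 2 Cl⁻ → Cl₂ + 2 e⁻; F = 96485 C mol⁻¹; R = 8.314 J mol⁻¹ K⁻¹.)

n(Na) = 57.6 / 22.99 = 2.505 mol, so n(e⁻) = 1 × 2.505 = 2.505 mol.
The cells are in series, so the same 2.505 mol of electrons passes through the second cell.
2 Cl⁻ → Cl₂ + 2 e⁻ — 2 mol e⁻ per mol Cl₂, so n(Cl₂) = 2.505/2 = 1.253 mol.
V = nRT/P = (1.253 × 8.314 × 338) / (85.8 × 10³) = 0.0410 m³ = 41.0 L.

41.0 L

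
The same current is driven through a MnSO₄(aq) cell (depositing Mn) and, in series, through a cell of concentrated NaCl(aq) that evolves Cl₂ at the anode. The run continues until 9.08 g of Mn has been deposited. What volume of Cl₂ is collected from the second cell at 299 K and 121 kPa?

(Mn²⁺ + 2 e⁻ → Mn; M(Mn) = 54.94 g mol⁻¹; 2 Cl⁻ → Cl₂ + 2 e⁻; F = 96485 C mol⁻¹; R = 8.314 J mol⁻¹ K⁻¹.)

n(Mn) = 9.08 / 54.94 = 0.1653 mol, so n(e⁻) = 2 × 0.1653 = 0.3305 mol.
The cells are in series, so the same 0.3305 mol of electrons passes through the second cell.
2 Cl⁻ → Cl₂ + 2 e⁻ — 2 mol e⁻ per mol Cl₂, so n(Cl₂) = 0.3305/2 = 0.1653 mol.
V = nRT/P = (0.1653 × 8.314 × 299) / (121 × 10³) = 0.00340 m³ = 3.40 L.

3.40 L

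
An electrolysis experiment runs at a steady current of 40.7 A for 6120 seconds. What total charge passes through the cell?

Q = I·t = 40.70 A × 6120.0 s = 2.49 × 10⁵ C.

2.49 × 10⁵ C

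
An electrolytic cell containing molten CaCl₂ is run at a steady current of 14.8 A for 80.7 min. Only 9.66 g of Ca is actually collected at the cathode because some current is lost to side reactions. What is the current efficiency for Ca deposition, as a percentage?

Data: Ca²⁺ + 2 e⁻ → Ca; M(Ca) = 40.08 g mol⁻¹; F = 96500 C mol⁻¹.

Q = I·t = 14.80 × 4842.0 = 71660 C; n(e⁻) = 71660/96500 = 0.7426 mol.
Theoretical n(Ca) = n(e⁻)/2 = 0.3713 mol, i.e. m_theo = 0.3713 × 40.08 = 14.88 g.
Efficiency = m_actual / m_theo = 9.66 / 14.88 = 64.9 %.

64.9 %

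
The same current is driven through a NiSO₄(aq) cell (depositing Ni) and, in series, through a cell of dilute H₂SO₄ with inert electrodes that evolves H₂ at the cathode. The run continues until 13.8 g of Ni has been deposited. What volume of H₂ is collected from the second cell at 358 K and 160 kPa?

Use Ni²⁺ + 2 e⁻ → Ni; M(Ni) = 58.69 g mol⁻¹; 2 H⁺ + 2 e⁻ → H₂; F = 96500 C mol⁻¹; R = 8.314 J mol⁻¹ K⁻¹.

4.37 L

n(Ni) = 13.8 / 58.69 = 0.2351 mol, so n(e⁻) = 2 × 0.2351 = 0.4703 mol.
The cells are in series, so the same 0.4703 mol of electrons passes through the second cell.
2 H⁺ + 2 e⁻ → H₂ — 2 mol e⁻ per mol H₂, so n(H₂) = 0.4703/2 = 0.2351 mol.
V = nRT/P = (0.2351 × 8.314 × 358) / (160 × 10³) = 0.00437 m³ = 4.37 L.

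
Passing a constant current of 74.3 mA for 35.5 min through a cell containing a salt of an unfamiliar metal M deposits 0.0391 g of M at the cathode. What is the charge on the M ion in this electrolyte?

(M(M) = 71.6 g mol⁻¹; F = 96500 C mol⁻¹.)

+3

Q = I·t = 0.07430 A × 2130.0 s = 158.3 C, so n(e⁻) = 158.3/96500 = 0.001640 mol.
n(M) deposited = 0.0391 / 71.6 = 0.0005461 mol.
Electrons per atom = n(e⁻)/n(M) = 0.001640 / 0.0005461 = 3.00 ≈ 3, so the ion is M³⁺.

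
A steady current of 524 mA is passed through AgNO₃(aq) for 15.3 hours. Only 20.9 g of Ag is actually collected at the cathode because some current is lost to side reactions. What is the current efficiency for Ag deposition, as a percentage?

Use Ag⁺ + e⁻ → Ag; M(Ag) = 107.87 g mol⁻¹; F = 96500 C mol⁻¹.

64.8 %

Q = I·t = 0.5240 × 55080 = 28860 C; n(e⁻) = 28860/96500 = 0.2991 mol.
Theoretical n(Ag) = n(e⁻)/1 = 0.2991 mol, i.e. m_theo = 0.2991 × 107.87 = 32.26 g.
Efficiency = m_actual / m_theo = 20.9 / 32.26 = 64.8 %.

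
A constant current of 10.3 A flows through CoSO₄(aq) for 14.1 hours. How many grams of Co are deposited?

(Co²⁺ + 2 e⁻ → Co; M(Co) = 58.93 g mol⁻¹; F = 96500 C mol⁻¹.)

Q = I·t = 10.30 A × 50760 s = 522800 C.
n(e⁻) = Q/F = 522800 / 96500 = 5.418 mol.
Co²⁺ + 2 e⁻ → Co, so n(Co) = n(e⁻)/2 = 2.709 mol.
m = n·M = 2.709 × 58.93 = 160 g.

160 g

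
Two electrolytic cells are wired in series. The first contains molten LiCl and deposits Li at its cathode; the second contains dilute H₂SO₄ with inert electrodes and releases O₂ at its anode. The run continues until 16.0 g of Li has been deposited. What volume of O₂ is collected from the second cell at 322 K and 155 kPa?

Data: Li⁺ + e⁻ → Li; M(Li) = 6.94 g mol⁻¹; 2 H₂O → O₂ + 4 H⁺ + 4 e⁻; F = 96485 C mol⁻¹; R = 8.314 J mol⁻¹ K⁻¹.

9.95 L

n(Li) = 16.0 / 6.94 = 2.305 mol, so n(e⁻) = 1 × 2.305 = 2.305 mol.
The cells are in series, so the same 2.305 mol of electrons passes through the second cell.
2 H₂O → O₂ + 4 H⁺ + 4 e⁻ — 4 mol e⁻ per mol O₂, so n(O₂) = 2.305/4 = 0.5764 mol.
V = nRT/P = (0.5764 × 8.314 × 322) / (155 × 10³) = 0.00995 m³ = 9.95 L.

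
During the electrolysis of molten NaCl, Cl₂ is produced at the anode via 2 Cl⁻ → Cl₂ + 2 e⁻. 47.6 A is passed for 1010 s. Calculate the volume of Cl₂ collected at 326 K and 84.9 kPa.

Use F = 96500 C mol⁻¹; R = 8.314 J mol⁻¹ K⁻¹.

Q = I·t = 47.60 A × 1010.0 s = 48080 C.
n(e⁻) = Q/F = 48080 / 96500 = 0.4982 mol.
2 electrons are transferred per Cl₂ molecule, so n(Cl₂) = 0.4982 / 2 = 0.2491 mol.
V = nRT/P = (0.2491 × 8.314 × 326) / (84.9 × 10³ Pa) = 0.00795 m³ = 7.95 L.

7.95 L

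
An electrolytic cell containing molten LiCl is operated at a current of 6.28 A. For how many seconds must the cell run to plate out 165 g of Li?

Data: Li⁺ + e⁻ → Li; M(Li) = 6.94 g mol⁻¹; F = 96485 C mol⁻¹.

n(Li) = m/M = 165 / 6.94 = 23.78 mol.
Each Li atom requires 1 electron, so n(e⁻) = 1 × 23.78 = 23.78 mol.
Q = n(e⁻)·F = 23.78 × 96485 = 2294000 C.
t = Q/I = 2294000 / 6.280 A = 365300 s.

3.65 × 10⁵ s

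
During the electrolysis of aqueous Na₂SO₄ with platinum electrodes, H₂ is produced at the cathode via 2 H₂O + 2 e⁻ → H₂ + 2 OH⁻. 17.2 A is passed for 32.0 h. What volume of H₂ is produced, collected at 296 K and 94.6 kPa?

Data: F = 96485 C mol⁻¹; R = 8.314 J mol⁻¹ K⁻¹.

267 L

Q = I·t = 17.20 A × 115200 s = 1981000 C.
n(e⁻) = Q/F = 1981000 / 96485 = 20.54 mol.
2 electrons are transferred per H₂ molecule, so n(H₂) = 20.54 / 2 = 10.27 mol.
V = nRT/P = (10.27 × 8.314 × 296) / (94.6 × 10³ Pa) = 0.267 m³ = 267 L.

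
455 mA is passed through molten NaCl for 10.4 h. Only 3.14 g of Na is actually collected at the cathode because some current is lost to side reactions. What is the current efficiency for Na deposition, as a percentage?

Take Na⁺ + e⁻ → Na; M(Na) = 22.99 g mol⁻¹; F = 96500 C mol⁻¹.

77.4 %

Q = I·t = 0.4550 × 37440 = 17040 C; n(e⁻) = 17040/96500 = 0.1765 mol.
Theoretical n(Na) = n(e⁻)/1 = 0.1765 mol, i.e. m_theo = 0.1765 × 22.99 = 4.058 g.
Efficiency = m_actual / m_theo = 3.14 / 4.058 = 77.4 %.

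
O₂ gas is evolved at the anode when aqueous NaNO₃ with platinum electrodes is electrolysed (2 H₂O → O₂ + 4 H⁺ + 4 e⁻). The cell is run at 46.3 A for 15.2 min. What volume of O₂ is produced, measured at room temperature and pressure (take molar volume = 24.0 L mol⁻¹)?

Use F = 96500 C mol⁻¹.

2.63 L

Q = I·t = 46.30 A × 912.00 s = 42230 C.
n(e⁻) = Q/F = 42230 / 96500 = 0.4376 mol.
4 electrons are transferred per O₂ molecule, so n(O₂) = 0.4376 / 4 = 0.1094 mol.
V = n × V_m = 0.1094 × 24.0 = 2.63 L.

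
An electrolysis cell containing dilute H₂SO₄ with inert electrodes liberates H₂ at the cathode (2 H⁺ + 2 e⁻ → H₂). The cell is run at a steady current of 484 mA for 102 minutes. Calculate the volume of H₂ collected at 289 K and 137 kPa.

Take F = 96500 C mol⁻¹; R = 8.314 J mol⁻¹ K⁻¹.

Q = I·t = 0.4840 A × 6120.0 s = 2962 C.
n(e⁻) = Q/F = 2962 / 96500 = 0.03070 mol.
2 electrons are transferred per H₂ molecule, so n(H₂) = 0.03070 / 2 = 0.01535 mol.
V = nRT/P = (0.01535 × 8.314 × 289) / (137 × 10³ Pa) = 2.69 × 10⁻⁴ m³ = 0.269 L.

0.269 L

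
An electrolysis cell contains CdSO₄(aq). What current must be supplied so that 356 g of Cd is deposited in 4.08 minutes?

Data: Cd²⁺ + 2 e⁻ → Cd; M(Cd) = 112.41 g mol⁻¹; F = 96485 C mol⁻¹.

n(Cd) = 356 / 112.41 = 3.167 mol.
n(e⁻) = 2 × 3.167 = 6.334 mol.
Q = n(e⁻)·F = 6.334 × 96485 = 611100 C.
I = Q/t = 611100 / 244.80 s = 2500 A.

2500 A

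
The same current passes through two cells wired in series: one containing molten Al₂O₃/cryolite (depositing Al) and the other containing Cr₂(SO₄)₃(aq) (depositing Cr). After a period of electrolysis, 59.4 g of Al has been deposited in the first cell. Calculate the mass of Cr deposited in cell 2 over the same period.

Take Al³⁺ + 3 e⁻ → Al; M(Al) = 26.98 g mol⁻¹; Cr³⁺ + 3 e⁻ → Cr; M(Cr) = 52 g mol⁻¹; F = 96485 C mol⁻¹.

114 g

n(Al) = 59.4 / 26.98 = 2.202 mol.
Since Al³⁺ + 3 e⁻ → Al, n(e⁻) passed = 3 × 2.202 = 6.605 mol.
Cells in series carry the same charge, so the same 6.605 mol of electrons passes through cell 2.
Cr³⁺ + 3 e⁻ → Cr, so n(Cr) = 6.605 / 3 = 2.202 mol.
m(Cr) = 2.202 × 52 = 114 g.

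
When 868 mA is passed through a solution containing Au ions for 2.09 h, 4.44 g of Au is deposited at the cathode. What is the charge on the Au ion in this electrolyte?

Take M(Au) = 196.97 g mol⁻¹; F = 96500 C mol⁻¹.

Q = I·t = 0.8680 A × 7524.0 s = 6531 C, so n(e⁻) = 6531/96500 = 0.06768 mol.
n(Au) deposited = 4.44 / 196.97 = 0.02254 mol.
Electrons per atom = n(e⁻)/n(Au) = 0.06768 / 0.02254 = 3.00 ≈ 3, so the ion is Au³⁺.

+3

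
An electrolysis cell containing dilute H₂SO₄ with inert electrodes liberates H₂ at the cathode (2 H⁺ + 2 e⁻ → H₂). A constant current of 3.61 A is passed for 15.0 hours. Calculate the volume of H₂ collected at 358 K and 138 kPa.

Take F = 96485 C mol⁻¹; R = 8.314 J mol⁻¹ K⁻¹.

21.8 L

Q = I·t = 3.610 A × 54000 s = 194900 C.
n(e⁻) = Q/F = 194900 / 96485 = 2.020 mol.
2 electrons are transferred per H₂ molecule, so n(H₂) = 2.020 / 2 = 1.010 mol.
V = nRT/P = (1.010 × 8.314 × 358) / (138 × 10³ Pa) = 0.0218 m³ = 21.8 L.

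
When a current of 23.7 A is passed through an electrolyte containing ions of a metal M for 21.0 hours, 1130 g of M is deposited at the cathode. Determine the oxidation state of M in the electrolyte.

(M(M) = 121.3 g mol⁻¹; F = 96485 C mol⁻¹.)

+2

Q = I·t = 23.70 A × 75600 s = 1792000 C, so n(e⁻) = 1792000/96485 = 18.57 mol.
n(M) deposited = 1130 / 121.3 = 9.316 mol.
Electrons per atom = n(e⁻)/n(M) = 18.57 / 9.316 = 1.99 ≈ 2, so the ion is M²⁺.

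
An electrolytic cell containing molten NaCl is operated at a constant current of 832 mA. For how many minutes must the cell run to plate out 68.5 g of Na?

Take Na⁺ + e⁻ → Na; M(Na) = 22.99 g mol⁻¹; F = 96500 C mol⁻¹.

5760 min

n(Na) = m/M = 68.5 / 22.99 = 2.980 mol.
Each Na atom requires 1 electron, so n(e⁻) = 1 × 2.980 = 2.980 mol.
Q = n(e⁻)·F = 2.980 × 96500 = 287500 C.
t = Q/I = 287500 / 0.8320 A = 345600 s = 5760 min.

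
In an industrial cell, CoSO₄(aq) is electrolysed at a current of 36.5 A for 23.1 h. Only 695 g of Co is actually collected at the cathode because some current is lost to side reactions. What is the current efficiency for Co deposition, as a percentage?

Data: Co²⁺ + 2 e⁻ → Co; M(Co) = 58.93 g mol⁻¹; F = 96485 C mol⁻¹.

75.0 %

Q = I·t = 36.50 × 83160 = 3035000 C; n(e⁻) = 3035000/96485 = 31.46 mol.
Theoretical n(Co) = n(e⁻)/2 = 15.73 mol, i.e. m_theo = 15.73 × 58.93 = 926.9 g.
Efficiency = m_actual / m_theo = 695 / 926.9 = 75.0 %.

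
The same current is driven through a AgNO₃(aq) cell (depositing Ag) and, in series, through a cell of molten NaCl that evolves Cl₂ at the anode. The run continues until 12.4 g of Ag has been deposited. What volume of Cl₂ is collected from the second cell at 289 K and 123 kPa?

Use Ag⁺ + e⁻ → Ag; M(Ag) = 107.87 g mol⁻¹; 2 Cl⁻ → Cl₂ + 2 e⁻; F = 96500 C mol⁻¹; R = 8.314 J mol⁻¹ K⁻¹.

1.12 L

n(Ag) = 12.4 / 107.87 = 0.1150 mol, so n(e⁻) = 1 × 0.1150 = 0.1150 mol.
The cells are in series, so the same 0.1150 mol of electrons passes through the second cell.
2 Cl⁻ → Cl₂ + 2 e⁻ — 2 mol e⁻ per mol Cl₂, so n(Cl₂) = 0.1150/2 = 0.05748 mol.
V = nRT/P = (0.05748 × 8.314 × 289) / (123 × 10³) = 0.00112 m³ = 1.12 L.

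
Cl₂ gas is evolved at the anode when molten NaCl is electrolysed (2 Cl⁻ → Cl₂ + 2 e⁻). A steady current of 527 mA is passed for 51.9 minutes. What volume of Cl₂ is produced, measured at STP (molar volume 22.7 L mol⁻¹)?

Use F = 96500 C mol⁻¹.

Q = I·t = 0.5270 A × 3114.0 s = 1641 C.
n(e⁻) = Q/F = 1641 / 96500 = 0.01701 mol.
2 electrons are transferred per Cl₂ molecule, so n(Cl₂) = 0.01701 / 2 = 0.008503 mol.
V = n × V_m = 0.008503 × 22.7 = 0.193 L.

0.193 L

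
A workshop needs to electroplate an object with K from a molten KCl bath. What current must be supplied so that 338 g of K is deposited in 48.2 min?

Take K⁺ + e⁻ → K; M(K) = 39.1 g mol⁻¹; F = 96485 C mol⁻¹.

288 A

n(K) = 338 / 39.1 = 8.645 mol.
n(e⁻) = 1 × 8.645 = 8.645 mol.
Q = n(e⁻)·F = 8.645 × 96485 = 834100 C.
I = Q/t = 834100 / 2892.0 s = 288 A.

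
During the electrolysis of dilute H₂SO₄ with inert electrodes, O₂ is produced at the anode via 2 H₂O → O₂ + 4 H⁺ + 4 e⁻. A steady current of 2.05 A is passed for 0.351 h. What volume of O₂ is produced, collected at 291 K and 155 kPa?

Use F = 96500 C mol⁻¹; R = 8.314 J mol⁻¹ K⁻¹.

0.105 L

Q = I·t = 2.050 A × 1263.6 s = 2590 C.
n(e⁻) = Q/F = 2590 / 96500 = 0.02684 mol.
4 electrons are transferred per O₂ molecule, so n(O₂) = 0.02684 / 4 = 0.006711 mol.
V = nRT/P = (0.006711 × 8.314 × 291) / (155 × 10³ Pa) = 1.05 × 10⁻⁴ m³ = 0.105 L.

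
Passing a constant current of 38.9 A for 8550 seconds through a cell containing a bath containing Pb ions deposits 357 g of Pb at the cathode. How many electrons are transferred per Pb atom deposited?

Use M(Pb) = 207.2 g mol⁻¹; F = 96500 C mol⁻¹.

2

Q = I·t = 38.90 A × 8550.0 s = 332600 C, so n(e⁻) = 332600/96500 = 3.447 mol.
n(Pb) deposited = 357 / 207.2 = 1.723 mol.
Electrons per atom = n(e⁻)/n(Pb) = 3.447 / 1.723 = 2.00 ≈ 2, so the ion is Pb²⁺.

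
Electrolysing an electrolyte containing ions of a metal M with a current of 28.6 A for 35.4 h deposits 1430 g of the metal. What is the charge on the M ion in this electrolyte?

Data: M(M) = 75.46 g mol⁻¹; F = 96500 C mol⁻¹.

+2

Q = I·t = 28.60 A × 127440 s = 3645000 C, so n(e⁻) = 3645000/96500 = 37.77 mol.
n(M) deposited = 1430 / 75.46 = 18.95 mol.
Electrons per atom = n(e⁻)/n(M) = 37.77 / 18.95 = 1.99 ≈ 2, so the ion is M²⁺.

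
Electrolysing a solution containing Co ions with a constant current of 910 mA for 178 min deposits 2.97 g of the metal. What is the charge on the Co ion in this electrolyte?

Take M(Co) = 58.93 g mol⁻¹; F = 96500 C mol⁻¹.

+2

Q = I·t = 0.9100 A × 10680 s = 9719 C, so n(e⁻) = 9719/96500 = 0.1007 mol.
n(Co) deposited = 2.97 / 58.93 = 0.05040 mol.
Electrons per atom = n(e⁻)/n(Co) = 0.1007 / 0.05040 = 2.00 ≈ 2, so the ion is Co²⁺.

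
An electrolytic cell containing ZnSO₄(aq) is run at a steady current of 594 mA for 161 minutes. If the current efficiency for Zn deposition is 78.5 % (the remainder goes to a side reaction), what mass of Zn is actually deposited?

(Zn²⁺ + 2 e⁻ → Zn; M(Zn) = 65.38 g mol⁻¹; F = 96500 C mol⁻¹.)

1.53 g

Q = I·t = 0.5940 × 9660.0 = 5738 C.
n(e⁻) = 5738/96500 = 0.05946 mol; theoretically n(Zn) = 0.05946/2 = 0.02973 mol, m_theo = 1.944 g.
At 78.5 % efficiency, m_actual = 0.785 × 1.944 = 1.53 g.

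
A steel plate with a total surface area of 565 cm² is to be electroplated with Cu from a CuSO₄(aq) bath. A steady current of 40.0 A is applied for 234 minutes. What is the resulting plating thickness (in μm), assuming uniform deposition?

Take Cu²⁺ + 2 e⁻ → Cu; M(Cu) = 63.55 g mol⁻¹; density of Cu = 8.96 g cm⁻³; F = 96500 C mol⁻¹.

Q = I·t = 40.00 × 14040 = 561600 C; n(e⁻) = 5.820 mol.
n(Cu) = n(e⁻)/2 = 2.910 mol, so m = 2.910 × 63.55 = 184.9 g.
Volume = m/ρ = 184.9 / 8.96 = 20.64 cm³.
Thickness = V/A = 20.64 / 565 = 0.0365 cm = 365 μm.

365 μm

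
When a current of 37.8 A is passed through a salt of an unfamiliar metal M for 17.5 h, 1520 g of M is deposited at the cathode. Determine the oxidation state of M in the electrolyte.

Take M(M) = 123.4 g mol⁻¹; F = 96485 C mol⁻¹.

Q = I·t = 37.80 A × 63000 s = 2381000 C, so n(e⁻) = 2381000/96485 = 24.68 mol.
n(M) deposited = 1520 / 123.4 = 12.32 mol.
Electrons per atom = n(e⁻)/n(M) = 24.68 / 12.32 = 2.00 ≈ 2, so the ion is M²⁺.

+2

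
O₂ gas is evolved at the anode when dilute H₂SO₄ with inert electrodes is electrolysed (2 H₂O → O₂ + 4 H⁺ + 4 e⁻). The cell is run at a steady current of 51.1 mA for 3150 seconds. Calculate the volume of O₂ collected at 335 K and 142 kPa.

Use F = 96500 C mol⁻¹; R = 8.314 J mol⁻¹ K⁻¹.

Q = I·t = 0.05110 A × 3150.0 s = 161.0 C.
n(e⁻) = Q/F = 161.0 / 96500 = 0.001668 mol.
4 electrons are transferred per O₂ molecule, so n(O₂) = 0.001668 / 4 = 0.0004170 mol.
V = nRT/P = (0.0004170 × 8.314 × 335) / (142 × 10³ Pa) = 8.18 × 10⁻⁶ m³ = 0.00818 L.

0.00818 L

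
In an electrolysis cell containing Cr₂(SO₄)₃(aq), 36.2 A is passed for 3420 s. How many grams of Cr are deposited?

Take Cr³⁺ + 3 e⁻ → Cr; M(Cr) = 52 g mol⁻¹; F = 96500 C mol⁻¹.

22.2 g

Q = I·t = 36.20 A × 3420.0 s = 123800 C.
n(e⁻) = Q/F = 123800 / 96500 = 1.283 mol.
Cr³⁺ + 3 e⁻ → Cr, so n(Cr) = n(e⁻)/3 = 0.4276 mol.
m = n·M = 0.4276 × 52 = 22.2 g.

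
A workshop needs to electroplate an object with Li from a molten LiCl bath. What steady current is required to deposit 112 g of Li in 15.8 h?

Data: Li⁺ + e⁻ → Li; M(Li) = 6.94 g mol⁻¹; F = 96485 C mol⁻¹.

n(Li) = 112 / 6.94 = 16.14 mol.
n(e⁻) = 1 × 16.14 = 16.14 mol.
Q = n(e⁻)·F = 16.14 × 96485 = 1557000 C.
I = Q/t = 1557000 / 56880 s = 27.4 A.

27.4 A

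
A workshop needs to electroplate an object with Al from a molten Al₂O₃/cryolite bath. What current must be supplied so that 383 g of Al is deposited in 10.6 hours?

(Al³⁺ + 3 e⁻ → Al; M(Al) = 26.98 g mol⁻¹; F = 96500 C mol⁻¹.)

n(Al) = 383 / 26.98 = 14.20 mol.
n(e⁻) = 3 × 14.20 = 42.59 mol.
Q = n(e⁻)·F = 42.59 × 96500 = 4110000 C.
I = Q/t = 4110000 / 38160 s = 108 A.

108 A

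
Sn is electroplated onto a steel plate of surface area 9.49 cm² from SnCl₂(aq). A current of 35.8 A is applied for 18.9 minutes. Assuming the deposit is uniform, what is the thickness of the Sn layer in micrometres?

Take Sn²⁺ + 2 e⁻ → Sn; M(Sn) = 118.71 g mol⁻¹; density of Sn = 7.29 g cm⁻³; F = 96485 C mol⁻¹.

Q = I·t = 35.80 × 1134.0 = 40600 C; n(e⁻) = 0.4208 mol.
n(Sn) = n(e⁻)/2 = 0.2104 mol, so m = 0.2104 × 118.71 = 24.97 g.
Volume = m/ρ = 24.97 / 7.29 = 3.426 cm³.
Thickness = V/A = 3.426 / 9.49 = 0.361 cm = 3610 μm.

3610 μm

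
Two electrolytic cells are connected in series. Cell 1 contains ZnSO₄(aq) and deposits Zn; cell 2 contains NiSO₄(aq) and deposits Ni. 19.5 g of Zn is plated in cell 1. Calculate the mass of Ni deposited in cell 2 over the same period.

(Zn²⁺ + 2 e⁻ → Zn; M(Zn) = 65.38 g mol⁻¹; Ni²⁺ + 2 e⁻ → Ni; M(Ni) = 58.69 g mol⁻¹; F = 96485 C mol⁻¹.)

17.5 g

n(Zn) = 19.5 / 65.38 = 0.2983 mol.
Since Zn²⁺ + 2 e⁻ → Zn, n(e⁻) passed = 2 × 0.2983 = 0.5965 mol.
Cells in series carry the same charge, so the same 0.5965 mol of electrons passes through cell 2.
Ni²⁺ + 2 e⁻ → Ni, so n(Ni) = 0.5965 / 2 = 0.2983 mol.
m(Ni) = 0.2983 × 58.69 = 17.5 g.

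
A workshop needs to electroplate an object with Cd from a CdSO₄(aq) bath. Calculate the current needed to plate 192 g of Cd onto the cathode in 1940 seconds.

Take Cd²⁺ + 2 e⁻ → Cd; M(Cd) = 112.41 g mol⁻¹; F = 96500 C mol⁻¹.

170 A

n(Cd) = 192 / 112.41 = 1.708 mol.
n(e⁻) = 2 × 1.708 = 3.416 mol.
Q = n(e⁻)·F = 3.416 × 96500 = 329700 C.
I = Q/t = 329700 / 1940.0 s = 170 A.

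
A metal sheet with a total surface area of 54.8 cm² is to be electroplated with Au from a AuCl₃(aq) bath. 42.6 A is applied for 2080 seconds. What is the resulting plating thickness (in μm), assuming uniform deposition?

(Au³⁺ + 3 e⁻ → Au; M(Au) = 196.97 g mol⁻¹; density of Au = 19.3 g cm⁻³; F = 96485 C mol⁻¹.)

Q = I·t = 42.60 × 2080.0 = 88610 C; n(e⁻) = 0.9184 mol.
n(Au) = n(e⁻)/3 = 0.3061 mol, so m = 0.3061 × 196.97 = 60.30 g.
Volume = m/ρ = 60.30 / 19.3 = 3.124 cm³.
Thickness = V/A = 3.124 / 54.8 = 0.0570 cm = 570 μm.

570 μm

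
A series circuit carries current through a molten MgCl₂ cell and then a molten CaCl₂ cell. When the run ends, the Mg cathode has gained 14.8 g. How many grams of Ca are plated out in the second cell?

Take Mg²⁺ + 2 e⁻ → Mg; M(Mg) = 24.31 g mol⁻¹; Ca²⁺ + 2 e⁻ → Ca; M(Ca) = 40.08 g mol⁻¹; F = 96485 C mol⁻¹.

24.4 g

n(Mg) = 14.8 / 24.31 = 0.6088 mol.
Since Mg²⁺ + 2 e⁻ → Mg, n(e⁻) passed = 2 × 0.6088 = 1.218 mol.
Cells in series carry the same charge, so the same 1.218 mol of electrons passes through cell 2.
Ca²⁺ + 2 e⁻ → Ca, so n(Ca) = 1.218 / 2 = 0.6088 mol.
m(Ca) = 0.6088 × 40.08 = 24.4 g.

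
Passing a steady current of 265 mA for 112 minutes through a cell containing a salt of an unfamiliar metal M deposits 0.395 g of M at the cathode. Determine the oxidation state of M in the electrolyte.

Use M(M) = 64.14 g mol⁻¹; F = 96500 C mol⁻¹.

Q = I·t = 0.2650 A × 6720.0 s = 1781 C, so n(e⁻) = 1781/96500 = 0.01845 mol.
n(M) deposited = 0.395 / 64.14 = 0.006158 mol.
Electrons per atom = n(e⁻)/n(M) = 0.01845 / 0.006158 = 3.00 ≈ 3, so the ion is M³⁺.

+3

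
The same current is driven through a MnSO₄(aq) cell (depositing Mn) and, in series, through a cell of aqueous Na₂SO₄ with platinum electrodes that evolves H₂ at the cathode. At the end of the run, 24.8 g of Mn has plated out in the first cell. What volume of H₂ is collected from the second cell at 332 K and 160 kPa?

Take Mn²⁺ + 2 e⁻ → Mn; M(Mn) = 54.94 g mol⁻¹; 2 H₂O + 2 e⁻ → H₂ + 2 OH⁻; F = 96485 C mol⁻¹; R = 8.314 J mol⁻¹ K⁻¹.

n(Mn) = 24.8 / 54.94 = 0.4514 mol, so n(e⁻) = 2 × 0.4514 = 0.9028 mol.
The cells are in series, so the same 0.9028 mol of electrons passes through the second cell.
2 H₂O + 2 e⁻ → H₂ + 2 OH⁻ — 2 mol e⁻ per mol H₂, so n(H₂) = 0.9028/2 = 0.4514 mol.
V = nRT/P = (0.4514 × 8.314 × 332) / (160 × 10³) = 0.00779 m³ = 7.79 L.

7.79 L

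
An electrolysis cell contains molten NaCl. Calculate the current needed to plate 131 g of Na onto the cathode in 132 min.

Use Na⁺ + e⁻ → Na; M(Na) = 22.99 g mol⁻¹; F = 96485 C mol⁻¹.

69.4 A

n(Na) = 131 / 22.99 = 5.698 mol.
n(e⁻) = 1 × 5.698 = 5.698 mol.
Q = n(e⁻)·F = 5.698 × 96485 = 549800 C.
I = Q/t = 549800 / 7920.0 s = 69.4 A.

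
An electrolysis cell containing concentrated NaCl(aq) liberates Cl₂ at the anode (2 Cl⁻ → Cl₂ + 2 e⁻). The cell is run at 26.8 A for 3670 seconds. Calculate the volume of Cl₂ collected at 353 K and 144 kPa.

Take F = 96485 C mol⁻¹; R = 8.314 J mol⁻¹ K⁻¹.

Q = I·t = 26.80 A × 3670.0 s = 98360 C.
n(e⁻) = Q/F = 98360 / 96485 = 1.019 mol.
2 electrons are transferred per Cl₂ molecule, so n(Cl₂) = 1.019 / 2 = 0.5097 mol.
V = nRT/P = (0.5097 × 8.314 × 353) / (144 × 10³ Pa) = 0.0104 m³ = 10.4 L.

10.4 L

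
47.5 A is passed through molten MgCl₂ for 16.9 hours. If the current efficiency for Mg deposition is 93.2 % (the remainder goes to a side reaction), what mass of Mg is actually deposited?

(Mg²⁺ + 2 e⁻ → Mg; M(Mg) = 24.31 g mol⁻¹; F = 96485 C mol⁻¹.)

339 g

Q = I·t = 47.50 × 60840 = 2890000 C.
n(e⁻) = 2890000/96485 = 29.95 mol; theoretically n(Mg) = 29.95/2 = 14.98 mol, m_theo = 364.1 g.
At 93.2 % efficiency, m_actual = 0.932 × 364.1 = 339 g.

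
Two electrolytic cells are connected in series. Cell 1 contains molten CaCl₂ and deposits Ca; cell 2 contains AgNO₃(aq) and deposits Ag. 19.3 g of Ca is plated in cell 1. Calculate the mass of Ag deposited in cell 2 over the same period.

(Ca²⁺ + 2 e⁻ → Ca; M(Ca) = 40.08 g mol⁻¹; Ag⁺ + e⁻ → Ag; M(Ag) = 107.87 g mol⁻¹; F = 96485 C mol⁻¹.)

104 g

n(Ca) = 19.3 / 40.08 = 0.4815 mol.
Since Ca²⁺ + 2 e⁻ → Ca, n(e⁻) passed = 2 × 0.4815 = 0.9631 mol.
Cells in series carry the same charge, so the same 0.9631 mol of electrons passes through cell 2.
Ag⁺ + e⁻ → Ag, so n(Ag) = 0.9631 / 1 = 0.9631 mol.
m(Ag) = 0.9631 × 107.87 = 104 g.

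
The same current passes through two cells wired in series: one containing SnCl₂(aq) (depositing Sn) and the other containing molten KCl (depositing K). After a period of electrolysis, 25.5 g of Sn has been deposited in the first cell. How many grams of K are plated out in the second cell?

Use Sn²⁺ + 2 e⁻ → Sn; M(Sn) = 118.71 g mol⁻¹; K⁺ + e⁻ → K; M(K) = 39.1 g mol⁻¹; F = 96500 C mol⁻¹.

n(Sn) = 25.5 / 118.71 = 0.2148 mol.
Since Sn²⁺ + 2 e⁻ → Sn, n(e⁻) passed = 2 × 0.2148 = 0.4296 mol.
Cells in series carry the same charge, so the same 0.4296 mol of electrons passes through cell 2.
K⁺ + e⁻ → K, so n(K) = 0.4296 / 1 = 0.4296 mol.
m(K) = 0.4296 × 39.1 = 16.8 g.

16.8 g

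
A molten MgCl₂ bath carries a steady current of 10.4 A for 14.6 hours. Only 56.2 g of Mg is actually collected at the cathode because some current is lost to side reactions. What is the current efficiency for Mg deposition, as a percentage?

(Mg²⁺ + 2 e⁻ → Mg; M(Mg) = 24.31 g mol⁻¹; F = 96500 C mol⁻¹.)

Q = I·t = 10.40 × 52560 = 546600 C; n(e⁻) = 546600/96500 = 5.664 mol.
Theoretical n(Mg) = n(e⁻)/2 = 2.832 mol, i.e. m_theo = 2.832 × 24.31 = 68.85 g.
Efficiency = m_actual / m_theo = 56.2 / 68.85 = 81.6 %.

81.6 %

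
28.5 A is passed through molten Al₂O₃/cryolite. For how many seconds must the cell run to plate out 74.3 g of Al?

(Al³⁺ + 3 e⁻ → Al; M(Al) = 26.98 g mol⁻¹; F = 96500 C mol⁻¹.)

n(Al) = m/M = 74.3 / 26.98 = 2.754 mol.
Each Al atom requires 3 electrons, so n(e⁻) = 3 × 2.754 = 8.262 mol.
Q = n(e⁻)·F = 8.262 × 96500 = 797300 C.
t = Q/I = 797300 / 28.50 A = 27970 s.

28000 s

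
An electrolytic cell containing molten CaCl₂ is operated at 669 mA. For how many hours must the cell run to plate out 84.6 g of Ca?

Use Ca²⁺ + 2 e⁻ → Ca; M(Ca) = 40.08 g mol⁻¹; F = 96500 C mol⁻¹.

n(Ca) = m/M = 84.6 / 40.08 = 2.111 mol.
Each Ca atom requires 2 electrons, so n(e⁻) = 2 × 2.111 = 4.222 mol.
Q = n(e⁻)·F = 4.222 × 96500 = 407400 C.
t = Q/I = 407400 / 0.6690 A = 608900 s = 169 h.

169 h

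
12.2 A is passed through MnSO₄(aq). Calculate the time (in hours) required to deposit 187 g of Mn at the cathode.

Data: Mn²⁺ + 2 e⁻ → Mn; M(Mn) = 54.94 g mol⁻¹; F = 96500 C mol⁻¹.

15.0 h

n(Mn) = m/M = 187 / 54.94 = 3.404 mol.
Each Mn atom requires 2 electrons, so n(e⁻) = 2 × 3.404 = 6.807 mol.
Q = n(e⁻)·F = 6.807 × 96500 = 656900 C.
t = Q/I = 656900 / 12.20 A = 53850 s = 15.0 h.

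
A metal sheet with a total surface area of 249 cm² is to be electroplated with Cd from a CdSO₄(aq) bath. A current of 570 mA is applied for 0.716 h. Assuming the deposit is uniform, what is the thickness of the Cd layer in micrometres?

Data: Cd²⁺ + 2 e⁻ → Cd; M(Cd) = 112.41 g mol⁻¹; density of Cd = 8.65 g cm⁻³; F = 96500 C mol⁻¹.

3.97 μm

Q = I·t = 0.5700 × 2577.6 = 1469 C; n(e⁻) = 0.01523 mol.
n(Cd) = n(e⁻)/2 = 0.007613 mol, so m = 0.007613 × 112.41 = 0.8557 g.
Volume = m/ρ = 0.8557 / 8.65 = 0.09893 cm³.
Thickness = V/A = 0.09893 / 249 = 3.97 × 10⁻⁴ cm = 3.97 μm.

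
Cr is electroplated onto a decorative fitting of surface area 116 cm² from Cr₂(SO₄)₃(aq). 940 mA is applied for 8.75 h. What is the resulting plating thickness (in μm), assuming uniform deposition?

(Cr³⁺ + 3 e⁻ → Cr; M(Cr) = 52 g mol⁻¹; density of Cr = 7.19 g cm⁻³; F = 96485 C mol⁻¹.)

63.8 μm

Q = I·t = 0.9400 × 31500 = 29610 C; n(e⁻) = 0.3069 mol.
n(Cr) = n(e⁻)/3 = 0.1023 mol, so m = 0.1023 × 52 = 5.319 g.
Volume = m/ρ = 5.319 / 7.19 = 0.7398 cm³.
Thickness = V/A = 0.7398 / 116 = 0.00638 cm = 63.8 μm.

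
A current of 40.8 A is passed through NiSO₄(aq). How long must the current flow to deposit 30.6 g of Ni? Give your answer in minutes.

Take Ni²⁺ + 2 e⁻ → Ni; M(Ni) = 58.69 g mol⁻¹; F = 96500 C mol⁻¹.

n(Ni) = m/M = 30.6 / 58.69 = 0.5214 mol.
Each Ni atom requires 2 electrons, so n(e⁻) = 2 × 0.5214 = 1.043 mol.
Q = n(e⁻)·F = 1.043 × 96500 = 100600 C.
t = Q/I = 100600 / 40.80 A = 2466 s = 41.1 min.

41.1 min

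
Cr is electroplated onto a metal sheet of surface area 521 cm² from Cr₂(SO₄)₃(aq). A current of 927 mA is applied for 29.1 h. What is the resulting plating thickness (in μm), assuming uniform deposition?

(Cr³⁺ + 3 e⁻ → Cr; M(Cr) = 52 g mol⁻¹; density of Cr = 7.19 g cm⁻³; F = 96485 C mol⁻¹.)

Q = I·t = 0.9270 × 104760 = 97110 C; n(e⁻) = 1.007 mol.
n(Cr) = n(e⁻)/3 = 0.3355 mol, so m = 0.3355 × 52 = 17.45 g.
Volume = m/ρ = 17.45 / 7.19 = 2.426 cm³.
Thickness = V/A = 2.426 / 521 = 0.00466 cm = 46.6 μm.

46.6 μm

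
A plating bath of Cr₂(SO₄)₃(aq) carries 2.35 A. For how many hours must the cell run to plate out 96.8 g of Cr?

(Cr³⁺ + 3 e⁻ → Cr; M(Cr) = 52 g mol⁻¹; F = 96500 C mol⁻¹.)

n(Cr) = m/M = 96.8 / 52 = 1.862 mol.
Each Cr atom requires 3 electrons, so n(e⁻) = 3 × 1.862 = 5.585 mol.
Q = n(e⁻)·F = 5.585 × 96500 = 538900 C.
t = Q/I = 538900 / 2.350 A = 229300 s = 63.7 h.

63.7 h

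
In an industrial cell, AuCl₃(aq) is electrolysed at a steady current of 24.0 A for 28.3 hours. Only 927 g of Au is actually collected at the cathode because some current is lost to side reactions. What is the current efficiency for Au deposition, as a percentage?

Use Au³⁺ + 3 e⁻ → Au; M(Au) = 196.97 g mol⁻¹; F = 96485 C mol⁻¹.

Q = I·t = 24.00 × 101880 = 2445000 C; n(e⁻) = 2445000/96485 = 25.34 mol.
Theoretical n(Au) = n(e⁻)/3 = 8.447 mol, i.e. m_theo = 8.447 × 196.97 = 1664 g.
Efficiency = m_actual / m_theo = 927 / 1664 = 55.7 %.

55.7 %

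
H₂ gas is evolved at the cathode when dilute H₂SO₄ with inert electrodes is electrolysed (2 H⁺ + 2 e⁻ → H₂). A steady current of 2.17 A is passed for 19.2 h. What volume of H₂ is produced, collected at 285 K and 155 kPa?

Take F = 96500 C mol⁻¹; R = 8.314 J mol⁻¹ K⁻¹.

Q = I·t = 2.170 A × 69120 s = 150000 C.
n(e⁻) = Q/F = 150000 / 96500 = 1.554 mol.
2 electrons are transferred per H₂ molecule, so n(H₂) = 1.554 / 2 = 0.7772 mol.
V = nRT/P = (0.7772 × 8.314 × 285) / (155 × 10³ Pa) = 0.0119 m³ = 11.9 L.

11.9 L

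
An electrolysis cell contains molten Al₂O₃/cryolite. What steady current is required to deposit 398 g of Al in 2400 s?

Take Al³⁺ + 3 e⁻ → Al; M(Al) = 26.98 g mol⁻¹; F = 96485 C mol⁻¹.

n(Al) = 398 / 26.98 = 14.75 mol.
n(e⁻) = 3 × 14.75 = 44.26 mol.
Q = n(e⁻)·F = 44.26 × 96485 = 4270000 C.
I = Q/t = 4270000 / 2400.0 s = 1780 A.

1780 A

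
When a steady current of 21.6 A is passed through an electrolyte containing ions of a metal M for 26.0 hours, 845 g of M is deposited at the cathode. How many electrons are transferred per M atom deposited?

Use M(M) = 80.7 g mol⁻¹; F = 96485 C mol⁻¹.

2

Q = I·t = 21.60 A × 93600 s = 2022000 C, so n(e⁻) = 2022000/96485 = 20.95 mol.
n(M) deposited = 845 / 80.7 = 10.47 mol.
Electrons per atom = n(e⁻)/n(M) = 20.95 / 10.47 = 2.00 ≈ 2, so the ion is M²⁺.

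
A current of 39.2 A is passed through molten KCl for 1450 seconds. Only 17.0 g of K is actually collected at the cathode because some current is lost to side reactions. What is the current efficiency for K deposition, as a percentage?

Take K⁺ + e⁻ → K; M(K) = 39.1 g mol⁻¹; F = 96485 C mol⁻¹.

73.8 %

Q = I·t = 39.20 × 1450.0 = 56840 C; n(e⁻) = 56840/96485 = 0.5891 mol.
Theoretical n(K) = n(e⁻)/1 = 0.5891 mol, i.e. m_theo = 0.5891 × 39.1 = 23.03 g.
Efficiency = m_actual / m_theo = 17.0 / 23.03 = 73.8 %.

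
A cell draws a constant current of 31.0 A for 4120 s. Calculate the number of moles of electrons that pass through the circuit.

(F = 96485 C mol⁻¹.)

1.32 mol

Q = I·t = 31.00 A × 4120.0 s = 127700 C.
n(e⁻) = Q/F = 127700 / 96485 = 1.32 mol.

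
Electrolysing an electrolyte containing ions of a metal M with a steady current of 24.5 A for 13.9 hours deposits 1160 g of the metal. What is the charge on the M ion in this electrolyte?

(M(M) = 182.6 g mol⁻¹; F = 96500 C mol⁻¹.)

Q = I·t = 24.50 A × 50040 s = 1226000 C, so n(e⁻) = 1226000/96500 = 12.70 mol.
n(M) deposited = 1160 / 182.6 = 6.353 mol.
Electrons per atom = n(e⁻)/n(M) = 12.70 / 6.353 = 2.00 ≈ 2, so the ion is M²⁺.

+2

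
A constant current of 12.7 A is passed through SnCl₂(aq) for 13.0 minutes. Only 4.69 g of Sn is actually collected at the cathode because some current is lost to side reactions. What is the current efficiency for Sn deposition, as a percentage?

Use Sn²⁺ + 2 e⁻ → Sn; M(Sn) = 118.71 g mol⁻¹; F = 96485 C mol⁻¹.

Q = I·t = 12.70 × 780.00 = 9906 C; n(e⁻) = 9906/96485 = 0.1027 mol.
Theoretical n(Sn) = n(e⁻)/2 = 0.05133 mol, i.e. m_theo = 0.05133 × 118.71 = 6.094 g.
Efficiency = m_actual / m_theo = 4.69 / 6.094 = 77.0 %.

77.0 %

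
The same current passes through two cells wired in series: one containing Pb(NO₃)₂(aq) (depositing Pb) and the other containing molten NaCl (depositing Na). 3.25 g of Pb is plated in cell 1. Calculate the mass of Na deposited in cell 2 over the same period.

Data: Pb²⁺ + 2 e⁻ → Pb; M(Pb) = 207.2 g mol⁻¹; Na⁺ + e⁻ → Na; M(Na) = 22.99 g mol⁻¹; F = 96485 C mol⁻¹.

0.721 g

n(Pb) = 3.25 / 207.2 = 0.01569 mol.
Since Pb²⁺ + 2 e⁻ → Pb, n(e⁻) passed = 2 × 0.01569 = 0.03137 mol.
Cells in series carry the same charge, so the same 0.03137 mol of electrons passes through cell 2.
Na⁺ + e⁻ → Na, so n(Na) = 0.03137 / 1 = 0.03137 mol.
m(Na) = 0.03137 × 22.99 = 0.721 g.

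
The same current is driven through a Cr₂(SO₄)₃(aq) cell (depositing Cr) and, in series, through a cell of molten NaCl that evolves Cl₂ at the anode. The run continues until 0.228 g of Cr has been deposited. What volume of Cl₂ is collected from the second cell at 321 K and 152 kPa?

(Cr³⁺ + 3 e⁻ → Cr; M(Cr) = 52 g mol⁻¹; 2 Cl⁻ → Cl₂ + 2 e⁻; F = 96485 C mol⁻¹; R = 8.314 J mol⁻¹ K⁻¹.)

n(Cr) = 0.228 / 52 = 0.004385 mol, so n(e⁻) = 3 × 0.004385 = 0.01315 mol.
The cells are in series, so the same 0.01315 mol of electrons passes through the second cell.
2 Cl⁻ → Cl₂ + 2 e⁻ — 2 mol e⁻ per mol Cl₂, so n(Cl₂) = 0.01315/2 = 0.006577 mol.
V = nRT/P = (0.006577 × 8.314 × 321) / (152 × 10³) = 1.15 × 10⁻⁴ m³ = 0.115 L.

0.115 L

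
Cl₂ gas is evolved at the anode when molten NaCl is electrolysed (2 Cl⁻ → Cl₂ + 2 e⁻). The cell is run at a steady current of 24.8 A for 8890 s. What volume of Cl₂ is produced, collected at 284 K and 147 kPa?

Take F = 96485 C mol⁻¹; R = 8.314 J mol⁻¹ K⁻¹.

18.4 L

Q = I·t = 24.80 A × 8890.0 s = 220500 C.
n(e⁻) = Q/F = 220500 / 96485 = 2.285 mol.
2 electrons are transferred per Cl₂ molecule, so n(Cl₂) = 2.285 / 2 = 1.143 mol.
V = nRT/P = (1.143 × 8.314 × 284) / (147 × 10³ Pa) = 0.0184 m³ = 18.4 L.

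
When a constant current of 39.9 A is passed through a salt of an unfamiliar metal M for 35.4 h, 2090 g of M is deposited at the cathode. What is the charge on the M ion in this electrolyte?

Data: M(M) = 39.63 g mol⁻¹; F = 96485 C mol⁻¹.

+1

Q = I·t = 39.90 A × 127440 s = 5085000 C, so n(e⁻) = 5085000/96485 = 52.70 mol.
n(M) deposited = 2090 / 39.63 = 52.74 mol.
Electrons per atom = n(e⁻)/n(M) = 52.70 / 52.74 = 0.999 ≈ 1, so the ion is M⁺.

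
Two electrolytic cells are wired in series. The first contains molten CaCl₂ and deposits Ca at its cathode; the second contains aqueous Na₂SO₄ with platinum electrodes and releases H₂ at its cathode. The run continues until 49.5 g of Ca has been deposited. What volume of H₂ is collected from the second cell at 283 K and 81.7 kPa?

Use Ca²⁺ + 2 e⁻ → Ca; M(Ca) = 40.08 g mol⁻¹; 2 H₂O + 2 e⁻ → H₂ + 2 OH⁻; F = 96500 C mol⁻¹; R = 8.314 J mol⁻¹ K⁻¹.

35.6 L

n(Ca) = 49.5 / 40.08 = 1.235 mol, so n(e⁻) = 2 × 1.235 = 2.470 mol.
The cells are in series, so the same 2.470 mol of electrons passes through the second cell.
2 H₂O + 2 e⁻ → H₂ + 2 OH⁻ — 2 mol e⁻ per mol H₂, so n(H₂) = 2.470/2 = 1.235 mol.
V = nRT/P = (1.235 × 8.314 × 283) / (81.7 × 10³) = 0.0356 m³ = 35.6 L.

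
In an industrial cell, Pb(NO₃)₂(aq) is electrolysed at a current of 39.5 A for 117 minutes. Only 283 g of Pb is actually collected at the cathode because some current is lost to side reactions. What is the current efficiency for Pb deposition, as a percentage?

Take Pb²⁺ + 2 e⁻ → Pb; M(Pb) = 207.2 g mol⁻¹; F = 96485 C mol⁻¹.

Q = I·t = 39.50 × 7020.0 = 277300 C; n(e⁻) = 277300/96485 = 2.874 mol.
Theoretical n(Pb) = n(e⁻)/2 = 1.437 mol, i.e. m_theo = 1.437 × 207.2 = 297.7 g.
Efficiency = m_actual / m_theo = 283 / 297.7 = 95.1 %.

95.1 %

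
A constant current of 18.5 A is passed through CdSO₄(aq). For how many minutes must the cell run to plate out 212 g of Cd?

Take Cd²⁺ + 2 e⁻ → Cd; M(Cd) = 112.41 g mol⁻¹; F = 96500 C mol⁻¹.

n(Cd) = m/M = 212 / 112.41 = 1.886 mol.
Each Cd atom requires 2 electrons, so n(e⁻) = 2 × 1.886 = 3.772 mol.
Q = n(e⁻)·F = 3.772 × 96500 = 364000 C.
t = Q/I = 364000 / 18.50 A = 19680 s = 328 min.

328 min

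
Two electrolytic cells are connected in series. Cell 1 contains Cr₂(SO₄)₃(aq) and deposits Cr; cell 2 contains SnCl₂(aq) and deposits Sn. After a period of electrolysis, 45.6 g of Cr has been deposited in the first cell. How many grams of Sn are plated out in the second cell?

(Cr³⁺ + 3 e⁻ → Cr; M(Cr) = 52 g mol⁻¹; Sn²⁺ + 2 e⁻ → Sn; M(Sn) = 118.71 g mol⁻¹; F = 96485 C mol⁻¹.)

n(Cr) = 45.6 / 52 = 0.8769 mol.
Since Cr³⁺ + 3 e⁻ → Cr, n(e⁻) passed = 3 × 0.8769 = 2.631 mol.
Cells in series carry the same charge, so the same 2.631 mol of electrons passes through cell 2.
Sn²⁺ + 2 e⁻ → Sn, so n(Sn) = 2.631 / 2 = 1.315 mol.
m(Sn) = 1.315 × 118.71 = 156 g.

156 g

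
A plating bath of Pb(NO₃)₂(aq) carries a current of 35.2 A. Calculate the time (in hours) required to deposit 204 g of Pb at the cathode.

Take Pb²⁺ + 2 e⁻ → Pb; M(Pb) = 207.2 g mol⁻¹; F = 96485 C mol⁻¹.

n(Pb) = m/M = 204 / 207.2 = 0.9846 mol.
Each Pb atom requires 2 electrons, so n(e⁻) = 2 × 0.9846 = 1.969 mol.
Q = n(e⁻)·F = 1.969 × 96485 = 190000 C.
t = Q/I = 190000 / 35.20 A = 5397 s = 1.50 h.

1.50 h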